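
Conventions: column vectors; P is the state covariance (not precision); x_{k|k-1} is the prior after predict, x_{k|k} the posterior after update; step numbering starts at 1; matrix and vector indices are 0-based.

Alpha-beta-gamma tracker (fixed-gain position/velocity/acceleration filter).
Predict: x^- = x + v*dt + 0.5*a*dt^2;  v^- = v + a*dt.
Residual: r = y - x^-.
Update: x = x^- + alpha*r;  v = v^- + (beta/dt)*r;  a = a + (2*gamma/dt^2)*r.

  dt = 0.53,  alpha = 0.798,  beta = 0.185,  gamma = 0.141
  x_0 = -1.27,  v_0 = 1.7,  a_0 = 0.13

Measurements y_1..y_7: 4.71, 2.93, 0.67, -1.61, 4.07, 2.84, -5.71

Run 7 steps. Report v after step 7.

v_post = -6.5908

step 1: x_pred=-0.3507  r=5.0607  x^+=3.6877  v^+=3.5354  a^+=5.2106
step 2: x_pred=6.2933  r=-3.3633  x^+=3.6094  v^+=5.1230  a^+=1.8341
step 3: x_pred=6.5822  r=-5.9122  x^+=1.8643  v^+=4.0314  a^+=-4.1012
step 4: x_pred=3.4249  r=-5.0349  x^+=-0.5930  v^+=0.1003  a^+=-9.1558
step 5: x_pred=-1.8258  r=5.8958  x^+=2.8791  v^+=-2.6944  a^+=-3.2370
step 6: x_pred=0.9964  r=1.8436  x^+=2.4676  v^+=-3.7665  a^+=-1.3862
step 7: x_pred=0.2767  r=-5.9867  x^+=-4.5007  v^+=-6.5908  a^+=-7.3963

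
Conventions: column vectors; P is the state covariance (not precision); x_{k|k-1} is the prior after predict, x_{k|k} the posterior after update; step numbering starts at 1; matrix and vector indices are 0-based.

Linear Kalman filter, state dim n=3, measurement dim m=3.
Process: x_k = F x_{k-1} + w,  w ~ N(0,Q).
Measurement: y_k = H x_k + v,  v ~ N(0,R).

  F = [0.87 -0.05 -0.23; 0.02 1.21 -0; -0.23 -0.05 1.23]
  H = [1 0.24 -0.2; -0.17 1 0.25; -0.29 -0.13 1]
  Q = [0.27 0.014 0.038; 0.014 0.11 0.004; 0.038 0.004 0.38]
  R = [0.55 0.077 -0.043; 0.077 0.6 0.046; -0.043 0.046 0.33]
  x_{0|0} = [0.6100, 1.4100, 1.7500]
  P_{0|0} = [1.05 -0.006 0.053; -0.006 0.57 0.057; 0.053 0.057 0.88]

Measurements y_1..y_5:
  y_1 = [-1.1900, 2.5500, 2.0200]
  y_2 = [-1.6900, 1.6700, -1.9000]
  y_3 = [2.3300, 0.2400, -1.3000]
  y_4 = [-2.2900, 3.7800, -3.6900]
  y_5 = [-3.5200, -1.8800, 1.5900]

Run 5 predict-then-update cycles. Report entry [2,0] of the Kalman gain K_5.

step 1: x^-=[0.0577, 1.7183, 1.9417]  P^-=[1.0933 -0.0246 -0.3628; -0.0246 0.9447 0.0525; -0.3628 0.0525 1.7312]  S=[1.8952 -0.1027 -1.1007; -0.1027 1.7499 0.5553; -1.1007 0.5553 2.3640]  K=[0.6278 -0.1482 0.0409; 0.0499 0.5984 -0.1440; 0.1054 0.0622 0.8084]  nu=[-1.2718, 0.3561, 0.3184]  x^+=[-0.7804, 1.8221, 2.0872]  P^+=[0.3482 0.0003 0.0807; 0.0003 0.3504 0.0235; 0.0807 0.0235 0.2916]
step 2: x^-=[-1.2501, 2.1891, 2.6557]  P^-=[0.5180 -0.0077 -0.0238; -0.0077 0.6232 0.0181; -0.0238 0.0181 0.7918]  S=[1.1397 0.0822 -0.3899; 0.0822 1.3013 0.2138; -0.3899 0.2138 1.1845]  K=[0.4759 -0.1134 0.0310; 0.0412 0.5018 -0.1283; 0.0756 0.0513 0.6880]  nu=[-0.4341, -1.3956, -4.6336]  x^+=[-1.4422, 2.0653, -0.6367]  P^+=[0.2640 -0.0003 0.0611; -0.0003 0.2940 0.0171; 0.0611 0.0171 0.2461]
step 3: x^-=[-1.2115, 2.4702, -0.5546]  P^-=[0.4595 -0.0046 -0.0160; -0.0046 0.5406 0.0121; -0.0160 0.0121 0.7303]  S=[1.0729 0.0815 -0.3520; 0.0815 1.2085 0.1977; -0.3520 0.1977 1.1139]  K=[0.4471 -0.1063 0.0267; 0.0389 0.4678 -0.1218; 0.0682 0.0489 0.6713]  nu=[2.8378, -2.2975, -0.7756]  x^+=[0.2806, 1.6004, -0.9941]  P^+=[0.2479 -0.0001 0.0566; -0.0001 0.2742 0.0153; 0.0566 0.0153 0.2392]
step 4: x^-=[0.3927, 1.9421, -1.3673]  P^-=[0.4487 -0.0029 -0.0158; -0.0029 0.5116 0.0104; -0.0158 0.0104 0.7218]  S=[1.0610 0.0787 -0.3468; 0.0787 1.1772 0.1968; -0.3468 0.1968 1.1045]  K=[0.4413 -0.1043 0.0254; 0.0384 0.4545 -0.1189; 0.0664 0.0482 0.6688]  nu=[-3.4223, 2.2465, -1.9563]  x^+=[-1.4014, 3.0642, -2.7946]  P^+=[0.2446 0.0002 0.0556; 0.0002 0.2666 0.0147; 0.0556 0.0147 0.2381]
step 5: x^-=[-0.7297, 3.6797, -3.2683]  P^-=[0.4465 -0.0020 -0.0160; -0.0020 0.5004 0.0100; -0.0160 0.0100 0.7206]  S=[1.0586 0.0773 -0.3461; 0.0773 1.1653 0.1972; -0.3461 0.1972 1.1031]  K=[0.4401 -0.1037 0.0250; 0.0384 0.4492 -0.1176; 0.0660 0.0480 0.6684]  nu=[-4.3271, -4.8667, 5.1250]  x^+=[-2.0014, 0.7246, -0.3622]  P^+=[0.2439 0.0005 0.0553; 0.0005 0.2635 0.0146; 0.0553 0.0146 0.2379]

K[2,0] = 0.0660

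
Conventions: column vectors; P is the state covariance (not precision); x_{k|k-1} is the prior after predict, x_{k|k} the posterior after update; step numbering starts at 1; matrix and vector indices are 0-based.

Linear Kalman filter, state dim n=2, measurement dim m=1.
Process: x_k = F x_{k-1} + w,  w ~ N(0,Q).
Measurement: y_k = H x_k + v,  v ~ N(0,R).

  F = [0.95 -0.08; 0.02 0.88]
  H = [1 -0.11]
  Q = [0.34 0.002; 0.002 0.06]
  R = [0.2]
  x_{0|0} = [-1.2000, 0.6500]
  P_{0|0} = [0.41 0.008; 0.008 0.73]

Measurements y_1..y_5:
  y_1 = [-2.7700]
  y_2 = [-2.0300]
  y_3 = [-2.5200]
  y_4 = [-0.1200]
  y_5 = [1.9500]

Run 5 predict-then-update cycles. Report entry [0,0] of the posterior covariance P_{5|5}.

P_post[0,0] = 0.1424

step 1: x^-=[-1.1920, 0.5480]  P^-=[0.7135 -0.0349; -0.0349 0.6258]  S=[0.9287]  K=[0.7724; -0.1117]  nu=[-1.5177]  x^+=[-2.3642, 0.7176]  P^+=[0.1594 0.0452; 0.0452 0.6142]
step 2: x^-=[-2.3034, 0.5842]  P^-=[0.4810 -0.0005; -0.0005 0.5373]  S=[0.6876]  K=[0.6996; -0.0867]  nu=[0.3377]  x^+=[-2.0672, 0.5549]  P^+=[0.1444 0.0412; 0.0412 0.5321]
step 3: x^-=[-2.0082, 0.4470]  P^-=[0.4675 0.0017; 0.0017 0.4736]  S=[0.6729]  K=[0.6945; -0.0749]  nu=[-0.4626]  x^+=[-2.3295, 0.4816]  P^+=[0.1429 0.0367; 0.0367 0.4698]
step 4: x^-=[-2.2516, 0.3773]  P^-=[0.4664 0.0023; 0.0023 0.4252]  S=[0.6711]  K=[0.6947; -0.0663]  nu=[2.1731]  x^+=[-0.7420, 0.2331]  P^+=[0.1426 0.0332; 0.0332 0.4222]
step 5: x^-=[-0.7235, 0.1903]  P^-=[0.4663 0.0027; 0.0027 0.3882]  S=[0.6705]  K=[0.6951; -0.0597]  nu=[2.6945]  x^+=[1.1495, 0.0294]  P^+=[0.1424 0.0305; 0.0305 0.3858]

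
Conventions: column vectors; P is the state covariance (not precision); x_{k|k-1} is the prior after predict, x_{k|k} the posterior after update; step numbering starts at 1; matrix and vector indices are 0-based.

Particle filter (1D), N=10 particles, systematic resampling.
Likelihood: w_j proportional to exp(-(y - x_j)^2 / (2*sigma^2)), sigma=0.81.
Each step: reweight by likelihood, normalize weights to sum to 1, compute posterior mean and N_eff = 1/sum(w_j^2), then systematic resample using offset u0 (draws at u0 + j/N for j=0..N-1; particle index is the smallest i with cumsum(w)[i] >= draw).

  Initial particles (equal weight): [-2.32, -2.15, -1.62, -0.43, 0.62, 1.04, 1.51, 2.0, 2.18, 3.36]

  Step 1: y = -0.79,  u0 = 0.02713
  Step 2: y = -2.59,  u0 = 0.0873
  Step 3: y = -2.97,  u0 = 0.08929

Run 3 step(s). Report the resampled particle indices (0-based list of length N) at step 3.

step 1: w=[0.0754, 0.1096, 0.2654, 0.4064, 0.0986, 0.0350, 0.0080, 0.0012, 0.0005, 0.0000]  mean=-0.9020  Neff=3.7834  idx=[0, 1, 2, 2, 2, 3, 3, 3, 3, 4]
step 2: w=[0.2792, 0.2547, 0.1441, 0.1441, 0.1441, 0.0084, 0.0084, 0.0084, 0.0084, 0.0001]  mean=-1.9100  Neff=4.8689  idx=[0, 0, 1, 1, 1, 2, 3, 3, 4, 7]
step 3: w=[0.1705, 0.1705, 0.1409, 0.1409, 0.1409, 0.0587, 0.0587, 0.0587, 0.0587, 0.0017]  mean=-2.0807  Neff=7.6075  idx=[0, 1, 1, 2, 3, 3, 4, 5, 7, 8]

resampled_idx = [0, 1, 1, 2, 3, 3, 4, 5, 7, 8]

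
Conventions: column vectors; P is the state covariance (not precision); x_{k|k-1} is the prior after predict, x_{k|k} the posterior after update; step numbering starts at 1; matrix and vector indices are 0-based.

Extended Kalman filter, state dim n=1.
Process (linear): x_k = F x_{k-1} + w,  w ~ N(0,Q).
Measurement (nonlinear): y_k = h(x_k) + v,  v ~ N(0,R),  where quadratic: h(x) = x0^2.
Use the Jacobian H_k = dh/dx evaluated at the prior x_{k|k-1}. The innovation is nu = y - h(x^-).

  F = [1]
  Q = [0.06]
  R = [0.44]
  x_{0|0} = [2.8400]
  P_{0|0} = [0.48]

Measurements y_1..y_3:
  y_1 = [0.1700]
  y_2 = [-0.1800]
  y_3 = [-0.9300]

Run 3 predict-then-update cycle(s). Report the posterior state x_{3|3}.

step 1: x^-=[2.8400]  P^-=[0.5400]  H_jac=[5.6800]  S=[17.8617]  K=[0.1717]  nu=[-7.8956]  x^+=[1.4842]  P^+=[0.0133]
step 2: x^-=[1.4842]  P^-=[0.0733]  H_jac=[2.9683]  S=[1.0859]  K=[0.2004]  nu=[-2.3828]  x^+=[1.0067]  P^+=[0.0297]
step 3: x^-=[1.0067]  P^-=[0.0897]  H_jac=[2.0134]  S=[0.8036]  K=[0.2247]  nu=[-1.9435]  x^+=[0.5699]  P^+=[0.0491]

x_post = [0.5699]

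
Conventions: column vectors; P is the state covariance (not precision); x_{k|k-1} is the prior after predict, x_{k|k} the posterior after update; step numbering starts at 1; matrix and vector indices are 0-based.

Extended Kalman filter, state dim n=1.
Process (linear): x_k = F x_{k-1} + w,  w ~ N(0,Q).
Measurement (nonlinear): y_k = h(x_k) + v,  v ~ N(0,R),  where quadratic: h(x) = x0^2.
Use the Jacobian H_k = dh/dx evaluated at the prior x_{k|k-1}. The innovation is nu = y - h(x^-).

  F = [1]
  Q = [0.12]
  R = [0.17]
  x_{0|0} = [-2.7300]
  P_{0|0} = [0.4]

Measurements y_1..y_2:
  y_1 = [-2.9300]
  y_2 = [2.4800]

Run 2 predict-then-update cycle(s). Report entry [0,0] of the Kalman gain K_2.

step 1: x^-=[-2.7300]  P^-=[0.5200]  H_jac=[-5.4600]  S=[15.6720]  K=[-0.1812]  nu=[-10.3829]  x^+=[-0.8490]  P^+=[0.0056]
step 2: x^-=[-0.8490]  P^-=[0.1256]  H_jac=[-1.6980]  S=[0.5322]  K=[-0.4008]  nu=[1.7592]  x^+=[-1.5541]  P^+=[0.0401]

K[0,0] = -0.4008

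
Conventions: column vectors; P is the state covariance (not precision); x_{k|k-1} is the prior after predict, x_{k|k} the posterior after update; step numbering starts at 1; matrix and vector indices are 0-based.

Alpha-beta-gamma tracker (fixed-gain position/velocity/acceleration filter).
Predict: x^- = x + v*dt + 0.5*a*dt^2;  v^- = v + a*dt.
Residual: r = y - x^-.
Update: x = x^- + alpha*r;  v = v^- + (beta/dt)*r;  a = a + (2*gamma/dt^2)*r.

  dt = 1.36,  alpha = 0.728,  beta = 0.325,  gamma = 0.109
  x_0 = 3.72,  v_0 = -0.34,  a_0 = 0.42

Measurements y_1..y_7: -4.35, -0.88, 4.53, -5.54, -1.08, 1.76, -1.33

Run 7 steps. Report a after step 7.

step 1: x_pred=3.6460  r=-7.9960  x^+=-2.1751  v^+=-1.6796  a^+=-0.5224
step 2: x_pred=-4.9425  r=4.0625  x^+=-1.9850  v^+=-1.4193  a^+=-0.0436
step 3: x_pred=-3.9556  r=8.4856  x^+=2.2219  v^+=0.5492  a^+=0.9565
step 4: x_pred=3.8534  r=-9.3934  x^+=-2.9850  v^+=-0.3947  a^+=-0.1506
step 5: x_pred=-3.6611  r=2.5811  x^+=-1.7820  v^+=0.0173  a^+=0.1536
step 6: x_pred=-1.6165  r=3.3765  x^+=0.8416  v^+=1.0331  a^+=0.5516
step 7: x_pred=2.7566  r=-4.0866  x^+=-0.2184  v^+=0.8066  a^+=0.0699

a_post = 0.0699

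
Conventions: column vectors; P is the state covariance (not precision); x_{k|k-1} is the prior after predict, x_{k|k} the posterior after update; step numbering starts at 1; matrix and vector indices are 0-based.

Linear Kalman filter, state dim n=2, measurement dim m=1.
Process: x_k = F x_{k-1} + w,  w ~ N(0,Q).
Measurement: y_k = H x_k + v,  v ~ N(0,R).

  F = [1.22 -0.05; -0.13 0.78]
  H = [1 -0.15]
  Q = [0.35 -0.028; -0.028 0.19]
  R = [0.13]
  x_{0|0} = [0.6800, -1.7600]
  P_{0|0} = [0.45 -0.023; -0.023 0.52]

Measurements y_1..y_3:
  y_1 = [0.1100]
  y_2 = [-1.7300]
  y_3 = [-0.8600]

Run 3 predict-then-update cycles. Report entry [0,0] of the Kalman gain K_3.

step 1: x^-=[0.9176, -1.4612]  P^-=[1.0239 -0.1417; -0.1417 0.5186]  S=[1.2081]  K=[0.8651; -0.1817]  nu=[-1.0268]  x^+=[0.0293, -1.2747]  P^+=[0.1197 0.0482; 0.0482 0.4788]
step 2: x^-=[0.0995, -0.9980]  P^-=[0.5235 -0.0195; -0.0195 0.4735]  S=[0.6700]  K=[0.7857; -0.1351]  nu=[-1.9792]  x^+=[-1.4556, -0.7307]  P^+=[0.1099 0.0516; 0.0516 0.4613]
step 3: x^-=[-1.7393, -0.3807]  P^-=[0.5084 -0.0139; -0.0139 0.4620]  S=[0.6530]  K=[0.7818; -0.1275]  nu=[0.8222]  x^+=[-1.0965, -0.4855]  P^+=[0.1093 0.0511; 0.0511 0.4514]

K[0,0] = 0.7818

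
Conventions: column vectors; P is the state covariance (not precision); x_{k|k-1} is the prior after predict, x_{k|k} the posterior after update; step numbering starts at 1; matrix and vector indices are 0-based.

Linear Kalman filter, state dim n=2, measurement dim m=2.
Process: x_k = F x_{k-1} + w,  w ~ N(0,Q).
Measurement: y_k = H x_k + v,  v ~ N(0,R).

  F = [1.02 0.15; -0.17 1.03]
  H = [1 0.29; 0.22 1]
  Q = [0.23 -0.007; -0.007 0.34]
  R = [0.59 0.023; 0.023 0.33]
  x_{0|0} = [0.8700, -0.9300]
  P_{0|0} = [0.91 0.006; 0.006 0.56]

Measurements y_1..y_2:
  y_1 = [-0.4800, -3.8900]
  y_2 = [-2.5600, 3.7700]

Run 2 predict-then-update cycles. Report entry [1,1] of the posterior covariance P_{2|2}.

step 1: x^-=[0.7479, -1.1058]  P^-=[1.1912 -0.0721; -0.0721 0.9583]  S=[1.8200 0.4862; 0.4862 1.3142]  K=[0.6707 -0.1036; -0.0871 0.7493]  nu=[-0.9072, -2.9487]  x^+=[0.4450, -3.2364]  P^+=[0.4260 -0.1125; -0.1125 0.2700]
step 2: x^-=[-0.0316, -3.4091]  P^-=[0.6448 -0.1544; -0.1544 0.6782]  S=[1.2023 0.1972; 0.1972 0.9714]  K=[0.5185 -0.1182; -0.0762 0.6786]  nu=[-1.5398, 7.1861]  x^+=[-1.6795, 1.5848]  P^+=[0.3322 -0.1002; -0.1002 0.2442]

P_post[1,1] = 0.2442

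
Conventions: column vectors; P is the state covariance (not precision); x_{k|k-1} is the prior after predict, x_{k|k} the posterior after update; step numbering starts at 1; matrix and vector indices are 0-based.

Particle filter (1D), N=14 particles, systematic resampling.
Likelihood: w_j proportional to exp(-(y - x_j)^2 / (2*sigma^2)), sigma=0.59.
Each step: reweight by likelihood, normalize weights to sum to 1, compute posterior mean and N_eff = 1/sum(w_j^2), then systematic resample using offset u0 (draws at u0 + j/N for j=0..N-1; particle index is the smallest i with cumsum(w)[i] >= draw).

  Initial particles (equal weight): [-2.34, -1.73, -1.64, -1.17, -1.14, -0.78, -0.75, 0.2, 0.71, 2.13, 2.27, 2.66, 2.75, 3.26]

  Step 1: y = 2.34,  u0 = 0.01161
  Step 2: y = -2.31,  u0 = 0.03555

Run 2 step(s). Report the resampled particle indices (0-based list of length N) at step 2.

step 1: w=[0.0000, 0.0000, 0.0000, 0.0000, 0.0000, 0.0000, 0.0000, 0.0004, 0.0056, 0.2407, 0.2546, 0.2213, 0.2014, 0.0760]  mean=2.4850  Neff=4.5852  idx=[9, 9, 9, 9, 10, 10, 10, 11, 11, 11, 12, 12, 12, 13]
step 2: w=[0.2226, 0.2226, 0.2226, 0.2226, 0.0363, 0.0363, 0.0363, 0.0002, 0.0002, 0.0002, 0.0000, 0.0000, 0.0000, 0.0000]  mean=2.1456  Neff=4.9460  idx=[0, 0, 0, 1, 1, 1, 2, 2, 2, 3, 3, 3, 4, 6]

resampled_idx = [0, 0, 0, 1, 1, 1, 2, 2, 2, 3, 3, 3, 4, 6]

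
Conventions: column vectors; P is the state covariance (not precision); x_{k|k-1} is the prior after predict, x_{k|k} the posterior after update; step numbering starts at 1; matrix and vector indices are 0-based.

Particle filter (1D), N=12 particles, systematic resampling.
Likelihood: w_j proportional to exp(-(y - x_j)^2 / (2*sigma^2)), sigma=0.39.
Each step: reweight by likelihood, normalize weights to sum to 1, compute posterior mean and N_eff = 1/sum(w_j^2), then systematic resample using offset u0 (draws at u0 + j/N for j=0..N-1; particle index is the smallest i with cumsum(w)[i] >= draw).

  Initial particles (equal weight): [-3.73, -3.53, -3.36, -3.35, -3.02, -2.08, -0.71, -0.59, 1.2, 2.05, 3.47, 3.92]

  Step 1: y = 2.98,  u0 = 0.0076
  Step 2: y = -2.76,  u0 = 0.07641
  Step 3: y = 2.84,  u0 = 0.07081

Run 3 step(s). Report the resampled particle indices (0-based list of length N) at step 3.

step 1: w=[0.0000, 0.0000, 0.0000, 0.0000, 0.0000, 0.0000, 0.0000, 0.0000, 0.0001, 0.1027, 0.8007, 0.0966]  mean=3.3675  Neff=1.5128  idx=[9, 9, 10, 10, 10, 10, 10, 10, 10, 10, 10, 11]
step 2: w=[0.5000, 0.5000, 0.0000, 0.0000, 0.0000, 0.0000, 0.0000, 0.0000, 0.0000, 0.0000, 0.0000, 0.0000]  mean=2.0500  Neff=2.0000  idx=[0, 0, 0, 0, 0, 0, 1, 1, 1, 1, 1, 1]
step 3: w=[0.0833, 0.0833, 0.0833, 0.0833, 0.0833, 0.0833, 0.0833, 0.0833, 0.0833, 0.0833, 0.0833, 0.0833]  mean=2.0500  Neff=12.0000  idx=[0, 1, 2, 3, 4, 5, 6, 7, 8, 9, 10, 11]

resampled_idx = [0, 1, 2, 3, 4, 5, 6, 7, 8, 9, 10, 11]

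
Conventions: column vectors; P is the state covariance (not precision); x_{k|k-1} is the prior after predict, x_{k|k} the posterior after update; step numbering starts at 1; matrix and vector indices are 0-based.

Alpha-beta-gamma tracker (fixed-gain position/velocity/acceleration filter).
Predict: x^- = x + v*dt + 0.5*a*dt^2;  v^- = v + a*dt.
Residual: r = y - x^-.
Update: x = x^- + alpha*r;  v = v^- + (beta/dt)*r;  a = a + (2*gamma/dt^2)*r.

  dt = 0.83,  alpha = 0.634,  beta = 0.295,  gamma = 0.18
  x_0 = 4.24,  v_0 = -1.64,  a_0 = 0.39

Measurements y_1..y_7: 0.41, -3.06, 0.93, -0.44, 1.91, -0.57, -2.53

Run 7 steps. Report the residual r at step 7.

resid = -8.9051

step 1: x_pred=3.0131  r=-2.6031  x^+=1.3627  v^+=-2.2415  a^+=-0.9703
step 2: x_pred=-0.8319  r=-2.2281  x^+=-2.2445  v^+=-3.8388  a^+=-2.1347
step 3: x_pred=-6.1660  r=7.0960  x^+=-1.6671  v^+=-3.0885  a^+=1.5735
step 4: x_pred=-3.6886  r=3.2486  x^+=-1.6290  v^+=-0.6278  a^+=3.2711
step 5: x_pred=-1.0233  r=2.9333  x^+=0.8364  v^+=3.1298  a^+=4.8040
step 6: x_pred=5.0889  r=-5.6589  x^+=1.5011  v^+=5.1058  a^+=1.8469
step 7: x_pred=6.3751  r=-8.9051  x^+=0.7293  v^+=3.4736  a^+=-2.8067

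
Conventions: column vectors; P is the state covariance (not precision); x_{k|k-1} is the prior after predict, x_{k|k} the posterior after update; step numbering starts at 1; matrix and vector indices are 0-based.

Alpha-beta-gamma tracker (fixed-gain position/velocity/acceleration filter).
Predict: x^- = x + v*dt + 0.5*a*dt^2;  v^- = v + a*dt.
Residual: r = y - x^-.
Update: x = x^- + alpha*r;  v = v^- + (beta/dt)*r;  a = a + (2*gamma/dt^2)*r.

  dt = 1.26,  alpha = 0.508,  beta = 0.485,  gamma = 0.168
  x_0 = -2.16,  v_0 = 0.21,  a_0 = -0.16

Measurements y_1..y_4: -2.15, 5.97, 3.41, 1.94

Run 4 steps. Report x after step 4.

x_post = 6.0218

step 1: x_pred=-2.0224  r=-0.1276  x^+=-2.0872  v^+=-0.0407  a^+=-0.1870
step 2: x_pred=-2.2870  r=8.2570  x^+=1.9076  v^+=2.9019  a^+=1.5605
step 3: x_pred=6.8027  r=-3.3927  x^+=5.0792  v^+=3.5622  a^+=0.8425
step 4: x_pred=10.2364  r=-8.2964  x^+=6.0218  v^+=1.4303  a^+=-0.9134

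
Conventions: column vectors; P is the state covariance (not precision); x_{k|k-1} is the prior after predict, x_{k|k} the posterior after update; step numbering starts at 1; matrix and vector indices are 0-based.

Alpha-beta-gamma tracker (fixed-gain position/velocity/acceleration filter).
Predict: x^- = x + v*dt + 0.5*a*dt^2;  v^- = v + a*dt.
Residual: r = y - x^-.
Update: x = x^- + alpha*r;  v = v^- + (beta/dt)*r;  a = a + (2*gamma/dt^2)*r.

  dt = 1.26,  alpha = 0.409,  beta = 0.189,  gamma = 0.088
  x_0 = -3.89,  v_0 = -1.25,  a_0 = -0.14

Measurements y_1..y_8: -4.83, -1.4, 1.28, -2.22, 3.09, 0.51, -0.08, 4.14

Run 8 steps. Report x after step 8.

x_post = 6.5767

step 1: x_pred=-5.5761  r=0.7461  x^+=-5.2710  v^+=-1.3145  a^+=-0.0573
step 2: x_pred=-6.9727  r=5.5727  x^+=-4.6935  v^+=-0.5508  a^+=0.5605
step 3: x_pred=-4.9425  r=6.2225  x^+=-2.3975  v^+=1.0888  a^+=1.2503
step 4: x_pred=-0.0330  r=-2.1870  x^+=-0.9275  v^+=2.3362  a^+=1.0079
step 5: x_pred=2.8162  r=0.2738  x^+=2.9282  v^+=3.6472  a^+=1.0382
step 6: x_pred=8.3478  r=-7.8378  x^+=5.1421  v^+=3.7797  a^+=0.1693
step 7: x_pred=10.0390  r=-10.1190  x^+=5.9003  v^+=2.4752  a^+=-0.9524
step 8: x_pred=8.2631  r=-4.1231  x^+=6.5767  v^+=0.6567  a^+=-1.4095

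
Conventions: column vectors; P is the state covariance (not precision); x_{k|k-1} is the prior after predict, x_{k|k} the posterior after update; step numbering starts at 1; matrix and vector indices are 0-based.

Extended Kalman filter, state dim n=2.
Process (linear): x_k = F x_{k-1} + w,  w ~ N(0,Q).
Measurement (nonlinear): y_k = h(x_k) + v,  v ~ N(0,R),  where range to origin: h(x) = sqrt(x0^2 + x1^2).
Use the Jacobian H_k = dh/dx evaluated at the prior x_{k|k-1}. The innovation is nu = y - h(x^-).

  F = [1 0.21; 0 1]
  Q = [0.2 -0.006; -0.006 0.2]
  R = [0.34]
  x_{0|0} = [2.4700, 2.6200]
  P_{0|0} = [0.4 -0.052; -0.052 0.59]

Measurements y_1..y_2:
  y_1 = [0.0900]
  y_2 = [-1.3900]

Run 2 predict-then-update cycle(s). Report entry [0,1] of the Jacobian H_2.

step 1: x^-=[3.0202, 2.6200]  P^-=[0.6042 0.0659; 0.0659 0.7900]  H_jac=[0.7554 0.6553]  S=[1.0892]  K=[0.4587; 0.5210]  nu=[-3.9083]  x^+=[1.2277, 0.5839]  P^+=[0.3751 -0.1944; -0.1944 0.4944]
step 2: x^-=[1.3503, 0.5839]  P^-=[0.5152 -0.0965; -0.0965 0.6944]  H_jac=[0.9179 0.3969]  S=[0.8131]  K=[0.5345; 0.2300]  nu=[-2.8611]  x^+=[-0.1789, -0.0740]  P^+=[0.2829 -0.1965; -0.1965 0.6514]

H_jac[0,1] = 0.3969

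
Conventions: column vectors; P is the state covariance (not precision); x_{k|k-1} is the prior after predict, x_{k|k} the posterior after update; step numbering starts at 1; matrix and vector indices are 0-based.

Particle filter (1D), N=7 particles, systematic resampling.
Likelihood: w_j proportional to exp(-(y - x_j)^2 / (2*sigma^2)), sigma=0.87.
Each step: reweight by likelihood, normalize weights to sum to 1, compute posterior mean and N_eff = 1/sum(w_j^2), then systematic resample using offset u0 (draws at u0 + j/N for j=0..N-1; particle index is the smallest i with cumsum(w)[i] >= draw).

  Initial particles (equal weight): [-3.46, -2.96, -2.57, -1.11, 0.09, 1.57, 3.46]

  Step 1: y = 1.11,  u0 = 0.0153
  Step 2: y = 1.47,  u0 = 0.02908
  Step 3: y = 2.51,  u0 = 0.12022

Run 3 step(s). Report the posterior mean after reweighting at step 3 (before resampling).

post_mean = 1.5608

step 1: w=[0.0000, 0.0000, 0.0001, 0.0268, 0.3499, 0.6050, 0.0181]  mean=1.0140  Neff=2.0427  idx=[3, 4, 4, 5, 5, 5, 5]
step 2: w=[0.0027, 0.0624, 0.0624, 0.2181, 0.2181, 0.2181, 0.2181]  mean=1.3780  Neff=5.0478  idx=[1, 3, 3, 4, 5, 5, 6]
step 3: w=[0.0062, 0.1656, 0.1656, 0.1656, 0.1656, 0.1656, 0.1656]  mean=1.5608  Neff=6.0737  idx=[1, 2, 3, 4, 5, 6, 6]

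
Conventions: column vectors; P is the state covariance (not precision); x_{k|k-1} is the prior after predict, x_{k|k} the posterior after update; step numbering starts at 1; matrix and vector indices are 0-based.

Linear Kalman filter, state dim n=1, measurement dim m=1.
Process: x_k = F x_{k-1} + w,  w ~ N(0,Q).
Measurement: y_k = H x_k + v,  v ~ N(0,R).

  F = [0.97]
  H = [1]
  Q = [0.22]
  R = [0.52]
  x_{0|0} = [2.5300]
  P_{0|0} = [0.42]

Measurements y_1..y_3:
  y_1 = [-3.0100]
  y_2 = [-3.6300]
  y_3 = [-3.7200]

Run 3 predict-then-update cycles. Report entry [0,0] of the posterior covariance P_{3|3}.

P_post[0,0] = 0.2430

step 1: x^-=[2.4541]  P^-=[0.6152]  S=[1.1352]  K=[0.5419]  nu=[-5.4641]  x^+=[-0.5070]  P^+=[0.2818]
step 2: x^-=[-0.4918]  P^-=[0.4851]  S=[1.0051]  K=[0.4827]  nu=[-3.1382]  x^+=[-2.0065]  P^+=[0.2510]
step 3: x^-=[-1.9463]  P^-=[0.4562]  S=[0.9762]  K=[0.4673]  nu=[-1.7737]  x^+=[-2.7751]  P^+=[0.2430]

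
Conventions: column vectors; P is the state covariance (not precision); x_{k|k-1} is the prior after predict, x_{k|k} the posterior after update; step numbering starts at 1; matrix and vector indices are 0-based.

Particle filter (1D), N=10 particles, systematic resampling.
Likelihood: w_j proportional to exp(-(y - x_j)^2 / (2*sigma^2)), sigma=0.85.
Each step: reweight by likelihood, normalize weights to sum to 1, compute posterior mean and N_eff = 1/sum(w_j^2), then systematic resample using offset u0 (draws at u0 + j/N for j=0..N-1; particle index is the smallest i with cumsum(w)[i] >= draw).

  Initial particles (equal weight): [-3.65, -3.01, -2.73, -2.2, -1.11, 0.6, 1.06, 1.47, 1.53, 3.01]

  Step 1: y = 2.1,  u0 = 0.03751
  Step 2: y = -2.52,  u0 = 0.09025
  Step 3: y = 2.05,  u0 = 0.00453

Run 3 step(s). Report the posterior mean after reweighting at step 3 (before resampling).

step 1: w=[0.0000, 0.0000, 0.0000, 0.0000, 0.0003, 0.0751, 0.1685, 0.2707, 0.2845, 0.2009]  mean=1.6612  Neff=4.3740  idx=[5, 6, 6, 7, 7, 8, 8, 8, 9, 9]
step 2: w=[0.7726, 0.0915, 0.0915, 0.0107, 0.0107, 0.0077, 0.0077, 0.0077, 0.0000, 0.0000]  mean=0.7242  Neff=1.6286  idx=[0, 0, 0, 0, 0, 0, 0, 1, 2, 6]
step 3: w=[0.0671, 0.0671, 0.0671, 0.0671, 0.0671, 0.0671, 0.0671, 0.1459, 0.1459, 0.2384]  mean=0.9560  Neff=7.6361  idx=[0, 1, 3, 4, 6, 7, 7, 8, 9, 9]

post_mean = 0.9560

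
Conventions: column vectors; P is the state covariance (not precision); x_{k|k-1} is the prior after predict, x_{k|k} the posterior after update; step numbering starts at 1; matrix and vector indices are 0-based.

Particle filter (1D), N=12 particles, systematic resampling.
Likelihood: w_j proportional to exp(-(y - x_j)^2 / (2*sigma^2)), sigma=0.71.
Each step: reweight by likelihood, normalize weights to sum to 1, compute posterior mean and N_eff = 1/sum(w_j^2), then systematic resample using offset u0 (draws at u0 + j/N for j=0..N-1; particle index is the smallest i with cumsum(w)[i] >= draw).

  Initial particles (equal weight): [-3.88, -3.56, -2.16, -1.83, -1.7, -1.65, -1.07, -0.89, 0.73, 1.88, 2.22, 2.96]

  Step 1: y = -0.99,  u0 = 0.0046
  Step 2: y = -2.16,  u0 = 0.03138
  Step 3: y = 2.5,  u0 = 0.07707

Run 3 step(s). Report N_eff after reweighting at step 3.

step 1: w=[0.0001, 0.0004, 0.0635, 0.1227, 0.1498, 0.1603, 0.2454, 0.2446, 0.0131, 0.0001, 0.0000, 0.0000]  mean=-1.3530  Neff=5.3343  idx=[2, 3, 3, 4, 5, 5, 6, 6, 6, 7, 7, 7]
step 2: w=[0.1497, 0.1344, 0.1344, 0.1214, 0.1157, 0.1157, 0.0461, 0.0461, 0.0461, 0.0302, 0.0302, 0.0302]  mean=-1.6317  Neff=9.1653  idx=[0, 0, 1, 1, 2, 3, 3, 4, 5, 6, 8, 10]
step 3: w=[0.0000, 0.0000, 0.0005, 0.0005, 0.0005, 0.0014, 0.0014, 0.0021, 0.0021, 0.1814, 0.1814, 0.6286]  mean=-0.9622  Neff=2.1694  idx=[9, 9, 10, 10, 11, 11, 11, 11, 11, 11, 11, 11]

N_eff = 2.1694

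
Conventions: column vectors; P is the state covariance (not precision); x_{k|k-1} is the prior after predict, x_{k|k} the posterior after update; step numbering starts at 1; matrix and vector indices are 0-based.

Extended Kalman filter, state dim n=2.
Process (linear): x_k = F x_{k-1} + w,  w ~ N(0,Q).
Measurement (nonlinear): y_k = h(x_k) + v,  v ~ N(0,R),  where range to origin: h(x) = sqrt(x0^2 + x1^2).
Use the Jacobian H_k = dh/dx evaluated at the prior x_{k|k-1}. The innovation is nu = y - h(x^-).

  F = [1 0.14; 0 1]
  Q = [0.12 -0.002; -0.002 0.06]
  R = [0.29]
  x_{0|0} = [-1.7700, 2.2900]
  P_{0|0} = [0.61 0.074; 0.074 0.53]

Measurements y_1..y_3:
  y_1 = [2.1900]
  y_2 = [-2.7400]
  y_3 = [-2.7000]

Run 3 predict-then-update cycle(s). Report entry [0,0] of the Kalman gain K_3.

K[0,0] = -0.7382

step 1: x^-=[-1.4494, 2.2900]  P^-=[0.7611 0.1462; 0.1462 0.5900]  H_jac=[-0.5348 0.8450]  S=[0.7968]  K=[-0.3558; 0.5275]  nu=[-0.5201]  x^+=[-1.2643, 2.0156]  P^+=[0.6602 0.2958; 0.2958 0.3683]
step 2: x^-=[-0.9821, 2.0156]  P^-=[0.8703 0.3453; 0.3453 0.4283]  H_jac=[-0.4380 0.8990]  S=[0.5311]  K=[-0.1333; 0.4401]  nu=[-4.9822]  x^+=[-0.3182, -0.1768]  P^+=[0.8608 0.3765; 0.3765 0.3254]
step 3: x^-=[-0.3429, -0.1768]  P^-=[1.0926 0.4200; 0.4200 0.3854]  H_jac=[-0.8888 -0.4583]  S=[1.5763]  K=[-0.7382; -0.3489]  nu=[-3.0858]  x^+=[1.9351, 0.8998]  P^+=[0.2336 0.0140; 0.0140 0.1935]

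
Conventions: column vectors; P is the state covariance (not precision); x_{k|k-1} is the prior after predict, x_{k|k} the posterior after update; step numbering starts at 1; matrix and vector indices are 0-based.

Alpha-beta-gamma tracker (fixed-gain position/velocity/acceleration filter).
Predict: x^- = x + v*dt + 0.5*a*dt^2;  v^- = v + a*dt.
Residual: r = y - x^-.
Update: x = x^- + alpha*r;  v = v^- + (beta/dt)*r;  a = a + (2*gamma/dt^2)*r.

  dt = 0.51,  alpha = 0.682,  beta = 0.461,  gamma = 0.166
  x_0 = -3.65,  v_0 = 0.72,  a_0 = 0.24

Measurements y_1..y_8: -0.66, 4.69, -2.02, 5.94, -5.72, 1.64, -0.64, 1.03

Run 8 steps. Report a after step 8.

a_post = 9.5145

step 1: x_pred=-3.2516  r=2.5916  x^+=-1.4841  v^+=3.1850  a^+=3.5480
step 2: x_pred=0.6016  r=4.0884  x^+=3.3899  v^+=8.6900  a^+=8.7665
step 3: x_pred=8.9619  r=-10.9819  x^+=1.4722  v^+=3.2342  a^+=-5.2511
step 4: x_pred=2.4388  r=3.5012  x^+=4.8266  v^+=3.7209  a^+=-0.7820
step 5: x_pred=6.6226  r=-12.3426  x^+=-1.7951  v^+=-7.8346  a^+=-16.5365
step 6: x_pred=-7.9413  r=9.5813  x^+=-1.4069  v^+=-7.6075  a^+=-4.3066
step 7: x_pred=-5.8468  r=5.2068  x^+=-2.2957  v^+=-5.0974  a^+=2.3394
step 8: x_pred=-4.5912  r=5.6212  x^+=-0.7575  v^+=1.1768  a^+=9.5145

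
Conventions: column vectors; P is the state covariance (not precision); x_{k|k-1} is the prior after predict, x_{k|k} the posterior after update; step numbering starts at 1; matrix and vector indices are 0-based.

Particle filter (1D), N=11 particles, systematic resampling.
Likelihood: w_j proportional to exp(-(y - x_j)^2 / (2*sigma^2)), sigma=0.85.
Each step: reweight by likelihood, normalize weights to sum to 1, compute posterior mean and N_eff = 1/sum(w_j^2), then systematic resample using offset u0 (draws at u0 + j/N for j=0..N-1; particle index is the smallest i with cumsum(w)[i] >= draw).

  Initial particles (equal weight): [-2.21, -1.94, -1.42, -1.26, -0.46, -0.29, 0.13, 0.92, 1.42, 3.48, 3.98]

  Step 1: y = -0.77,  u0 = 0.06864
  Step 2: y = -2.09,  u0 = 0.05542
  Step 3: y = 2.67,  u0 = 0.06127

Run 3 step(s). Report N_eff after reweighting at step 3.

N_eff = 1.9002

step 1: w=[0.0501, 0.0816, 0.1570, 0.1782, 0.1968, 0.1794, 0.1201, 0.0291, 0.0076, 0.0000, 0.0000]  mean=-0.8058  Neff=6.5860  idx=[1, 2, 2, 3, 3, 4, 4, 5, 5, 6, 7]
step 2: w=[0.2313, 0.1722, 0.1722, 0.1458, 0.1458, 0.0374, 0.0374, 0.0249, 0.0249, 0.0078, 0.0004]  mean=-1.3524  Neff=6.2746  idx=[0, 0, 1, 1, 2, 2, 3, 3, 4, 5, 7]
step 3: w=[0.0001, 0.0001, 0.0026, 0.0026, 0.0026, 0.0026, 0.0064, 0.0064, 0.0064, 0.3184, 0.6517]  mean=-0.3750  Neff=1.9002  idx=[9, 9, 9, 9, 10, 10, 10, 10, 10, 10, 10]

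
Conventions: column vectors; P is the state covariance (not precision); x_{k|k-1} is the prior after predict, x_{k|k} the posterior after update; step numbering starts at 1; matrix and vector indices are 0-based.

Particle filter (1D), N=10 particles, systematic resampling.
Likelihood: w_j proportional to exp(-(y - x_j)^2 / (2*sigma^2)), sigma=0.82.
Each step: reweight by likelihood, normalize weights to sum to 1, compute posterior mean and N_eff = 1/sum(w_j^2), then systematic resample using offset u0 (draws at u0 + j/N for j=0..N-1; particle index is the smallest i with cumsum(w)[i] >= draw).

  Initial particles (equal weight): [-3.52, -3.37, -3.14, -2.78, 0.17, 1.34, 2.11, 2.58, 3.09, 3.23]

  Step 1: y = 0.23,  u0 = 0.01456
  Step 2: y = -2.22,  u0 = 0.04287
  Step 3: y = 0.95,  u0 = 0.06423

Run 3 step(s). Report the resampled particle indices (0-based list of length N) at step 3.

resampled_idx = [0, 1, 2, 3, 4, 5, 6, 7, 8, 9]

step 1: w=[0.0000, 0.0000, 0.0001, 0.0008, 0.6689, 0.2683, 0.0484, 0.0110, 0.0015, 0.0008]  mean=0.6084  Neff=1.9163  idx=[4, 4, 4, 4, 4, 4, 4, 5, 5, 5]
step 2: w=[0.1425, 0.1425, 0.1425, 0.1425, 0.1425, 0.1425, 0.1425, 0.0008, 0.0008, 0.0008]  mean=0.1728  Neff=7.0338  idx=[0, 1, 1, 2, 3, 3, 4, 5, 5, 6]
step 3: w=[0.1000, 0.1000, 0.1000, 0.1000, 0.1000, 0.1000, 0.1000, 0.1000, 0.1000, 0.1000]  mean=0.1700  Neff=10.0000  idx=[0, 1, 2, 3, 4, 5, 6, 7, 8, 9]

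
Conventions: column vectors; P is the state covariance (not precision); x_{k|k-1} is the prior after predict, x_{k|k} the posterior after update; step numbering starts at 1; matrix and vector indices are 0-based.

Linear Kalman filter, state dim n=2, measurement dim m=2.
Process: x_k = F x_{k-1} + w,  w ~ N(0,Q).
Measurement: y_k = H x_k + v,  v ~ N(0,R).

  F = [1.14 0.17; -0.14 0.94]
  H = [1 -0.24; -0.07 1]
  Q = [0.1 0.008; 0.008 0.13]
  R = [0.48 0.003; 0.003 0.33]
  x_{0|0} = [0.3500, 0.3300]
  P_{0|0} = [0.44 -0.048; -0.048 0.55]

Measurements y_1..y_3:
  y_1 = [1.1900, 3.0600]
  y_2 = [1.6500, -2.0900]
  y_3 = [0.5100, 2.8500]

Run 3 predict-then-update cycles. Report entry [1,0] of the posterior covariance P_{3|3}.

step 1: x^-=[0.4551, 0.2612]  P^-=[0.6691 -0.0246; -0.0246 0.6372]  S=[1.1976 -0.2218; -0.2218 0.9740]  K=[0.5743 0.0574; -0.0279 0.6497]  nu=[0.7976, 2.8307]  x^+=[1.0756, 2.0779]  P^+=[0.2856 0.0407; 0.0407 0.2172]
step 2: x^-=[1.5795, 1.8027]  P^-=[0.4932 0.0397; 0.0397 0.3168]  S=[0.9723 -0.0672; -0.0672 0.6436]  K=[0.5016 0.0604; -0.0037 0.4875]  nu=[0.5032, -3.7821]  x^+=[1.6033, -0.0428]  P^+=[0.2503 0.0390; 0.0390 0.1636]
step 3: x^-=[1.8205, -0.2647]  P^-=[0.4451 0.0350; 0.0350 0.2692]  S=[0.9238 -0.0572; -0.0572 0.5965]  K=[0.4759 0.0521; -0.0044 0.4468]  nu=[-1.3741, 3.2422]  x^+=[1.3354, 1.1898]  P^+=[0.2371 0.0352; 0.0352 0.1499]

P_post[1,0] = 0.0352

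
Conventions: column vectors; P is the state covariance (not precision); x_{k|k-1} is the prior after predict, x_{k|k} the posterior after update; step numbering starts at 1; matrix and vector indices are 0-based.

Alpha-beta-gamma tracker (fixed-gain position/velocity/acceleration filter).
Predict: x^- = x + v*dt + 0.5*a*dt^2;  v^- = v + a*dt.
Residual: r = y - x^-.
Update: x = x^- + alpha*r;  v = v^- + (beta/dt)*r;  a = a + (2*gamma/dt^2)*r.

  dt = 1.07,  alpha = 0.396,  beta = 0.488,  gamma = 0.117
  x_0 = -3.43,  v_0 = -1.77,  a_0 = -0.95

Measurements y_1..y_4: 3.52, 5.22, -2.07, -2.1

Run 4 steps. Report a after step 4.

a_post = -1.9153

step 1: x_pred=-5.8677  r=9.3877  x^+=-2.1502  v^+=1.4950  a^+=0.9687
step 2: x_pred=0.0040  r=5.2160  x^+=2.0695  v^+=4.9104  a^+=2.0348
step 3: x_pred=8.4885  r=-10.5585  x^+=4.3073  v^+=2.2722  a^+=-0.1232
step 4: x_pred=6.6680  r=-8.7680  x^+=3.1959  v^+=-1.8585  a^+=-1.9153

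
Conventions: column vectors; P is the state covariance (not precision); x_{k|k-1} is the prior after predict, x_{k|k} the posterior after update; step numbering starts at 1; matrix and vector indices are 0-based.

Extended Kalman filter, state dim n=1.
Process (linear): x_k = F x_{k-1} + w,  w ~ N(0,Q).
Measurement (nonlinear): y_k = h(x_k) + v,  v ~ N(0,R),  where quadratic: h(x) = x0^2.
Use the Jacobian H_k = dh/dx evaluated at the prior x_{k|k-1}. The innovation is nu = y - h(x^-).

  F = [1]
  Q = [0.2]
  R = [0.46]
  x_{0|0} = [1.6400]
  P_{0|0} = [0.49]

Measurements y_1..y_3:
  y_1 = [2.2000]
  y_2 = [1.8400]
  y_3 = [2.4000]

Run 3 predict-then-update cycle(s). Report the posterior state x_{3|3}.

step 1: x^-=[1.6400]  P^-=[0.6900]  H_jac=[3.2800]  S=[7.8833]  K=[0.2871]  nu=[-0.4896]  x^+=[1.4994]  P^+=[0.0403]
step 2: x^-=[1.4994]  P^-=[0.2403]  H_jac=[2.9989]  S=[2.6208]  K=[0.2749]  nu=[-0.4083]  x^+=[1.3872]  P^+=[0.0422]
step 3: x^-=[1.3872]  P^-=[0.2422]  H_jac=[2.7744]  S=[2.3240]  K=[0.2891]  nu=[0.4757]  x^+=[1.5247]  P^+=[0.0479]

x_post = [1.5247]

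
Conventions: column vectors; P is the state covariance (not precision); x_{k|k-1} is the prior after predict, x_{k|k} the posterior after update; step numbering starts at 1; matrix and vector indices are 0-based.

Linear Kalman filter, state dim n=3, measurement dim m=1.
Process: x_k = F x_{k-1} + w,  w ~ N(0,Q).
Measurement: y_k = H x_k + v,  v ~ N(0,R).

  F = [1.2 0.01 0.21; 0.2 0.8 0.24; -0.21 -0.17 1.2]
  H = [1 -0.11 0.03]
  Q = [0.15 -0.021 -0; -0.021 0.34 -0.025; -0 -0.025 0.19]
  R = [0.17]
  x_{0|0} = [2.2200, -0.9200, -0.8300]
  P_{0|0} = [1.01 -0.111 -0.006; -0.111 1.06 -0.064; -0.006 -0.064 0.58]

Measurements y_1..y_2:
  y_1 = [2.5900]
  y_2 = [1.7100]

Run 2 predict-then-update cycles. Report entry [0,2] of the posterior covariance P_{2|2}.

step 1: x^-=[2.4805, -0.4912, -1.3058]  P^-=[1.6241 0.1394 -0.0941; 0.1394 1.0315 -0.0821; -0.0941 -0.0821 1.1216]  S=[1.7718]  K=[0.9064; 0.0133; -0.0290]  nu=[0.0946]  x^+=[2.5663, -0.4899, -1.3085]  P^+=[0.1685 0.1181 -0.0475; 0.1181 1.0312 -0.0814; -0.0475 -0.0814 1.1201]
step 2: x^-=[2.7998, -0.1928, -2.0259]  P^-=[0.4207 0.1682 0.1493; 0.1682 1.0732 0.0426; 0.1493 0.0426 1.9057]  S=[0.5771]  K=[0.7047; 0.0892; 0.3497]  nu=[-1.0503]  x^+=[2.0597, -0.2864, -2.3932]  P^+=[0.1341 0.1320 0.0071; 0.1320 1.0686 0.0246; 0.0071 0.0246 1.8352]

P_post[0,2] = 0.0071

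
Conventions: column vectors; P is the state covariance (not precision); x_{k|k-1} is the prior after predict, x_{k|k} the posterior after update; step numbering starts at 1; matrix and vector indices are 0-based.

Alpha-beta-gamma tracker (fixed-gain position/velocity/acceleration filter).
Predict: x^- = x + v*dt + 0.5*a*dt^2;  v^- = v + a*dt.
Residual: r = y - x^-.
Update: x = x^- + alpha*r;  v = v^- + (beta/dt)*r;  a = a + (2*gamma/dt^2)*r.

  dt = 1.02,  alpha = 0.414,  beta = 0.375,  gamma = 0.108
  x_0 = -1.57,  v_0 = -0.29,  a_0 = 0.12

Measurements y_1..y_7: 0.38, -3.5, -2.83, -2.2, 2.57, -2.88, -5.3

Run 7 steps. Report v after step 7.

v_post = -0.8044

step 1: x_pred=-1.8034  r=2.1834  x^+=-0.8995  v^+=0.6351  a^+=0.5733
step 2: x_pred=0.0466  r=-3.5466  x^+=-1.4217  v^+=-0.0840  a^+=-0.1630
step 3: x_pred=-1.5922  r=-1.2378  x^+=-2.1047  v^+=-0.7054  a^+=-0.4200
step 4: x_pred=-3.0426  r=0.8426  x^+=-2.6938  v^+=-0.8240  a^+=-0.2451
step 5: x_pred=-3.6617  r=6.2317  x^+=-1.0818  v^+=1.2171  a^+=1.0487
step 6: x_pred=0.7052  r=-3.5852  x^+=-0.7791  v^+=0.9687  a^+=0.3044
step 7: x_pred=0.3674  r=-5.6674  x^+=-1.9789  v^+=-0.8044  a^+=-0.8722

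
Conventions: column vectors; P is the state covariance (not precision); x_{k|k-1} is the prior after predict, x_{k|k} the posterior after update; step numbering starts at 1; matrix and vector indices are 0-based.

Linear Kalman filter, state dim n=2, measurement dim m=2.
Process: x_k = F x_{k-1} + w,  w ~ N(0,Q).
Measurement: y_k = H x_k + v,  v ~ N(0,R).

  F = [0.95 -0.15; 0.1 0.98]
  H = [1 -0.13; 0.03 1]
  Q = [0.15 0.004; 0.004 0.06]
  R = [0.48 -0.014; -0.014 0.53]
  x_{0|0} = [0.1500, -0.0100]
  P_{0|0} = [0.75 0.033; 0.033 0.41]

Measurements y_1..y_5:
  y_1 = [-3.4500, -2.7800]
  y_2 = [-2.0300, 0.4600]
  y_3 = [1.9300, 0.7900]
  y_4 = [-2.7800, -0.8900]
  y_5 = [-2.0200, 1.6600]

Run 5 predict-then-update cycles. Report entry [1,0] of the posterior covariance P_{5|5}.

step 1: x^-=[0.1440, 0.0052]  P^-=[0.8267 0.0452; 0.0452 0.4677]  S=[1.3028 -0.0050; -0.0050 1.0012]  K=[0.6303 0.0731; -0.0102 0.4685]  nu=[-3.5933, -2.7895]  x^+=[-2.3247, -1.2650]  P^+=[0.3042 0.0208; 0.0208 0.2478]
step 2: x^-=[-2.0187, -1.4722]  P^-=[0.4242 0.0155; 0.0155 0.3051]  S=[0.9053 -0.0255; -0.0255 0.8364]  K=[0.4677 0.0480; -0.0164 0.3648]  nu=[-0.2027, 1.9928]  x^+=[-2.0178, -0.7418]  P^+=[0.2254 0.0121; 0.0121 0.1932]
step 3: x^-=[-1.8057, -0.9288]  P^-=[0.3543 0.0081; 0.0081 0.2502]  S=[0.8364 -0.0278; -0.0278 0.7810]  K=[0.4236 0.0391; -0.0185 0.3200]  nu=[3.6149, 1.7730]  x^+=[-0.2049, -0.4284]  P^+=[0.2039 0.0087; 0.0087 0.1696]
step 4: x^-=[-0.1304, -0.4404]  P^-=[0.3354 0.0064; 0.0064 0.2266]  S=[0.8176 -0.0270; -0.0270 0.7573]  K=[0.4104 0.0364; -0.0183 0.2989]  nu=[-2.7068, -0.4457]  x^+=[-1.2576, -0.5239]  P^+=[0.1975 0.0076; 0.0076 0.1584]
step 5: x^-=[-1.1161, -0.6392]  P^-=[0.3296 0.0064; 0.0064 0.2156]  S=[0.8116 -0.0257; -0.0257 0.7463]  K=[0.4062 0.0359; -0.0175 0.2886]  nu=[-0.9870, 2.3327]  x^+=[-1.4334, 0.0512]  P^+=[0.1955 0.0075; 0.0075 0.1530]

P_post[1,0] = 0.0075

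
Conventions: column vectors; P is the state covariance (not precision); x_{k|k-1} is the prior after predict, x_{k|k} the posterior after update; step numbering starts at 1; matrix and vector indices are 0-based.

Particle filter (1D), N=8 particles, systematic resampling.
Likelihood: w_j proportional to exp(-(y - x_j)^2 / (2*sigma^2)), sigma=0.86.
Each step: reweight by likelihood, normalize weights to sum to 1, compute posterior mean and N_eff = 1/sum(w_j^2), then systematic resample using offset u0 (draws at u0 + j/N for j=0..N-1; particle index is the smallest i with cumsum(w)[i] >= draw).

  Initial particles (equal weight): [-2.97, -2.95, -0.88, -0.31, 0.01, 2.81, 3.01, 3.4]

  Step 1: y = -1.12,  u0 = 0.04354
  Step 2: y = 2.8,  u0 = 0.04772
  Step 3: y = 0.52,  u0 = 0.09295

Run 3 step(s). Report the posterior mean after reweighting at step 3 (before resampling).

post_mean = -0.1270

step 1: w=[0.0444, 0.0466, 0.4316, 0.2880, 0.1893, 0.0000, 0.0000, 0.0000]  mean=-0.7366  Neff=3.2336  idx=[0, 2, 2, 2, 3, 3, 3, 4]
step 2: w=[0.0000, 0.0107, 0.0107, 0.0107, 0.1470, 0.1470, 0.1470, 0.5268]  mean=-0.1598  Neff=2.9182  idx=[4, 4, 5, 6, 7, 7, 7, 7]
step 3: w=[0.1070, 0.1070, 0.1070, 0.1070, 0.1430, 0.1430, 0.1430, 0.1430]  mean=-0.1270  Neff=7.8376  idx=[0, 2, 3, 4, 5, 6, 6, 7]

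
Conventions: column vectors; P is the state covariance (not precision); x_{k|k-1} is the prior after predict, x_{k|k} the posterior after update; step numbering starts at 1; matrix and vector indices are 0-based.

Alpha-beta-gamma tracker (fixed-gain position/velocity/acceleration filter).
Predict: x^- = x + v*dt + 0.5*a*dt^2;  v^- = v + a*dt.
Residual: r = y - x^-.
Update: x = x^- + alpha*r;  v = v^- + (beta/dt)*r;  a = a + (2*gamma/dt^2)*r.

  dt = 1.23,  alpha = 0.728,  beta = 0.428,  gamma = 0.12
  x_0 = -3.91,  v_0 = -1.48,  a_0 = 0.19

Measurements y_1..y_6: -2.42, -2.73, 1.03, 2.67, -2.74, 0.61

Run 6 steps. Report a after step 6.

step 1: x_pred=-5.5867  r=3.1667  x^+=-3.2813  v^+=-0.1444  a^+=0.6923
step 2: x_pred=-2.9352  r=0.2052  x^+=-2.7858  v^+=0.7786  a^+=0.7249
step 3: x_pred=-1.2798  r=2.3098  x^+=0.4017  v^+=2.4740  a^+=1.0913
step 4: x_pred=4.2702  r=-1.6002  x^+=3.1053  v^+=3.2595  a^+=0.8375
step 5: x_pred=7.7479  r=-10.4879  x^+=0.1127  v^+=0.6401  a^+=-0.8263
step 6: x_pred=0.2750  r=0.3350  x^+=0.5189  v^+=-0.2597  a^+=-0.7731

a_post = -0.7731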